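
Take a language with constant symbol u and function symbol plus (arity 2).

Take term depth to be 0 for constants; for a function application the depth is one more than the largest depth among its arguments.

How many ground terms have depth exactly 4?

Write N_k for the number of ground terms of depth ≤ k. A term of depth ≤ k is either a constant or a function symbol applied to arguments of depth ≤ k−1, so N_k = 1 + N_{k-1}^2.
N_0 = 1
N_1 = 1 + 1^2 = 2
N_2 = 1 + 2^2 = 5
N_3 = 1 + 5^2 = 26
N_4 = 1 + 26^2 = 677
Terms of depth exactly 4: N_4 − N_3 = 677 − 26 = 651.

651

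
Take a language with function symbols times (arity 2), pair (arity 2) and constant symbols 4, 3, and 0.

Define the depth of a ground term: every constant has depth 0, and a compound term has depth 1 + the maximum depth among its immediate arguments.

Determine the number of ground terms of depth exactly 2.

864

Count level by level. With function symbols times/2, pair/2, the terms of depth ≤ k are the 3 constants together with each function applied to depth-≤(k−1) tuples, so N_k = 3 + N_{k-1}^2 + N_{k-1}^2.
N_0 = 3
N_1 = 3 + 3^2 + 3^2 = 21
N_2 = 3 + 21^2 + 21^2 = 885
Terms of depth exactly 2: N_2 − N_1 = 885 − 21 = 864.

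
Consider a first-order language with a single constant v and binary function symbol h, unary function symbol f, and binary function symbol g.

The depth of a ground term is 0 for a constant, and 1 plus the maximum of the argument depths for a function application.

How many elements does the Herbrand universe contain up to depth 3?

If N_k denotes the number of depth-≤k ground terms, the 1 constant gives N_0 = 1, and each function symbol of arity r contributes N_{k-1}^r new terms at level k: N_k = 1 + N_{k-1}^2 + N_{k-1} + N_{k-1}^2.
N_0 = 1
N_1 = 1 + 1^2 + 1 + 1^2 = 4
N_2 = 1 + 4^2 + 4 + 4^2 = 37
N_3 = 1 + 37^2 + 37 + 37^2 = 2776

2776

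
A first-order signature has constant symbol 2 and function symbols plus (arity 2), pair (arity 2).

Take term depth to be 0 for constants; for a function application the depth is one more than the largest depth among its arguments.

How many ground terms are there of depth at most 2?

Count level by level. With function symbols plus/2, pair/2, the terms of depth ≤ k are the 1 constant together with each function applied to depth-≤(k−1) tuples, so N_k = 1 + N_{k-1}^2 + N_{k-1}^2.
N_0 = 1
N_1 = 1 + 1^2 + 1^2 = 3
N_2 = 1 + 3^2 + 3^2 = 19

19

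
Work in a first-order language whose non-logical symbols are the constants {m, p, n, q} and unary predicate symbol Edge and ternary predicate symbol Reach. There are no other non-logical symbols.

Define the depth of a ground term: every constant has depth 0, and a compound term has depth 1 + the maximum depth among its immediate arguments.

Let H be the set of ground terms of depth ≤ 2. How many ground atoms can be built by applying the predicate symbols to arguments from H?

First count ground terms of depth ≤ 2.
With no function symbols every ground term is a constant, so there are exactly 4 ground terms at every depth bound.
N_0 = 4
N_1 = 4
N_2 = 4
Explicitly: m, p, n, q.
So |H| = 4.
Ground atoms are formed by filling each argument slot of a predicate with a term from H, so an r-ary predicate gives |H|^r atoms:
  Edge: 4;  Reach: 4^3 = 64
Total ground atoms: 4 + 64 = 68.

68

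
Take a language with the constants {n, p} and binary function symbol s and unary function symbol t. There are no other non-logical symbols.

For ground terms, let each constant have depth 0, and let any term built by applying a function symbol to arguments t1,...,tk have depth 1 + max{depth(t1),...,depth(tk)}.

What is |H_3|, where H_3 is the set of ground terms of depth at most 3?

5552

Write N_k for the number of ground terms of depth ≤ k. A term of depth ≤ k is either a constant or a function symbol applied to arguments of depth ≤ k−1, so N_k = 2 + N_{k-1}^2 + N_{k-1}.
N_0 = 2
N_1 = 2 + 2^2 + 2 = 8
N_2 = 2 + 8^2 + 8 = 74
N_3 = 2 + 74^2 + 74 = 5552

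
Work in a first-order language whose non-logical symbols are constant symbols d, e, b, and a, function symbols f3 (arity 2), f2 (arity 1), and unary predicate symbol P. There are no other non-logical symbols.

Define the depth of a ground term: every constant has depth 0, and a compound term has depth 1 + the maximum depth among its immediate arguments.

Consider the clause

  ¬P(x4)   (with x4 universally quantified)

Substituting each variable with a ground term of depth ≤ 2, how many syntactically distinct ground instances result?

Ground terms of depth ≤ 2:
  Let N_k count ground terms of depth at most k. Each non-constant term of depth ≤ k is some function symbol applied to depth-≤(k−1) arguments, giving N_k = 4 + N_{k-1}^2 + N_{k-1}.
  N_0 = 4
  N_1 = 4 + 4^2 + 4 = 24
  N_2 = 4 + 24^2 + 24 = 604
So there are 604 ground terms available for substitution.
The clause has 1 distinct variable (x4), which appears in the body. In the free term algebra distinct substitutions yield syntactically distinct ground instances.
Number of ground instances = 604.

604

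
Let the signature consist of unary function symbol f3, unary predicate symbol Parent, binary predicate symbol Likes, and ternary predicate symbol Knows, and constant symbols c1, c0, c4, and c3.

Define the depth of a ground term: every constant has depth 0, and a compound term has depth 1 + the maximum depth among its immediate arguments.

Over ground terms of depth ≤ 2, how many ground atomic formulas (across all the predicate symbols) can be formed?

First count ground terms of depth ≤ 2.
Let N_k count ground terms of depth at most k. Each non-constant term of depth ≤ k is some function symbol applied to depth-≤(k−1) arguments, giving N_k = 4 + N_{k-1}.
N_0 = 4
N_1 = 4 + 4 = 8
N_2 = 4 + 8 = 12
So |H| = 12.
Each predicate of arity r yields |H|^r ground atoms (one per choice of an r-tuple from H):
  Parent: 12;  Likes: 12^2 = 144;  Knows: 12^3 = 1728
Total ground atoms: 12 + 144 + 1728 = 1884.

1884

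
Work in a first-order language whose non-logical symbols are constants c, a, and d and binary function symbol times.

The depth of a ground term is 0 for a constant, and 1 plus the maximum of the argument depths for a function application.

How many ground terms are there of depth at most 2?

If N_k denotes the number of depth-≤k ground terms, the 3 constants give N_0 = 3, and each function symbol of arity r contributes N_{k-1}^r new terms at level k: N_k = 3 + N_{k-1}^2.
N_0 = 3
N_1 = 3 + 3^2 = 12
N_2 = 3 + 12^2 = 147

147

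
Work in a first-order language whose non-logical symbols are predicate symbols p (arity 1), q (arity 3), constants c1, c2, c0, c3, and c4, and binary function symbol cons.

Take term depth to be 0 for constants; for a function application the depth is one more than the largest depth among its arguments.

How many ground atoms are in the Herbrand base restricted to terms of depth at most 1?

27030

First count ground terms of depth ≤ 1.
Count level by level. With function symbols cons/2, the terms of depth ≤ k are the 5 constants together with each function applied to depth-≤(k−1) tuples, so N_k = 5 + N_{k-1}^2.
N_0 = 5
N_1 = 5 + 5^2 = 30
So |H| = 30.
For each predicate symbol, the number of ground atoms is |H| raised to its arity; summing:
  p: 30;  q: 30^3 = 27000
Total ground atoms: 30 + 27000 = 27030.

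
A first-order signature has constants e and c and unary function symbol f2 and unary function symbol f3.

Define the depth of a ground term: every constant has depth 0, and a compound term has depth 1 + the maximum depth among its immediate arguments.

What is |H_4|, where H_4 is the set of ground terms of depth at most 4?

Count level by level. With function symbols f2/1, f3/1, the terms of depth ≤ k are the 2 constants together with each function applied to depth-≤(k−1) tuples, so N_k = 2 + N_{k-1} + N_{k-1}.
N_0 = 2
N_1 = 2 + 2 + 2 = 6
N_2 = 2 + 6 + 6 = 14
N_3 = 2 + 14 + 14 = 30
N_4 = 2 + 30 + 30 = 62

62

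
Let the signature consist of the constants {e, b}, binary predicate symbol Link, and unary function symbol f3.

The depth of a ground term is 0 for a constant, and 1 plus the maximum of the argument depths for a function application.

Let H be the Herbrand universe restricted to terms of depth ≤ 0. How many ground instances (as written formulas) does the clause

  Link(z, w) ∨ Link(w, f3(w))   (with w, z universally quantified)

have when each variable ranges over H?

Ground terms of depth ≤ 0:
  Let N_k = |{terms of depth ≤ k}|. Then N_0 = 2 and N_k = 2 + N_{k-1} for k ≥ 1 (one summand per function symbol, arity giving the exponent).
  N_0 = 2
  Explicitly: e, b.
So there are 2 ground terms available for substitution.
There are 2 variables to instantiate (w, z), each occurring in at least one literal, so different choices give different ground instances.
Number of ground instances = 2^2 = 4.

4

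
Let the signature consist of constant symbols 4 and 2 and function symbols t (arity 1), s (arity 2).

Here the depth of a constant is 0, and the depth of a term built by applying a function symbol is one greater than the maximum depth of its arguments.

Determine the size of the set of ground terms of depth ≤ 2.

74

Let N_k count ground terms of depth at most k. Each non-constant term of depth ≤ k is some function symbol applied to depth-≤(k−1) arguments, giving N_k = 2 + N_{k-1} + N_{k-1}^2.
N_0 = 2
N_1 = 2 + 2 + 2^2 = 8
N_2 = 2 + 8 + 8^2 = 74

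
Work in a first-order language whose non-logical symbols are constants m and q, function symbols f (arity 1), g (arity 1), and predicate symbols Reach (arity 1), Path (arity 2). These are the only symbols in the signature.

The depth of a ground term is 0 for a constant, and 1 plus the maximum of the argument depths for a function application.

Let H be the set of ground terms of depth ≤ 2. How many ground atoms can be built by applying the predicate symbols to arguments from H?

First count ground terms of depth ≤ 2.
If N_k denotes the number of depth-≤k ground terms, the 2 constants give N_0 = 2, and each function symbol of arity r contributes N_{k-1}^r new terms at level k: N_k = 2 + N_{k-1} + N_{k-1}.
N_0 = 2
N_1 = 2 + 2 + 2 = 6
N_2 = 2 + 6 + 6 = 14
So |H| = 14.
Ground atoms are formed by filling each argument slot of a predicate with a term from H, so an r-ary predicate gives |H|^r atoms:
  Reach: 14;  Path: 14^2 = 196
Total ground atoms: 14 + 196 = 210.

210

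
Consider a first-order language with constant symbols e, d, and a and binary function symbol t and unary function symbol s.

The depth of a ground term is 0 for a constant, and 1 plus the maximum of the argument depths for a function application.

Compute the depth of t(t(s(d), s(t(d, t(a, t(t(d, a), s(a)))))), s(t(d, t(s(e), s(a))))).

7

depth(s(d)) = 1 + depth(d) = 1 + 0 = 1
depth(t(d, a)) = 1 + max(0, 0) = 1
depth(s(a)) = 1 + depth(a) = 1 + 0 = 1
depth(t(t(d, a), s(a))) = 1 + max(1, 1) = 2
depth(t(a, t(t(d, a), s(a)))) = 1 + max(0, 2) = 3
depth(t(d, t(a, t(t(d, a), s(a))))) = 1 + max(0, 3) = 4
depth(s(t(d, t(a, t(t(d, a), s(a)))))) = 1 + depth(t(d, t(a, t(t(d, a), s(a))))) = 1 + 4 = 5
depth(t(s(d), s(t(d, t(a, t(t(d, a), s(a))))))) = 1 + max(1, 5) = 6
depth(s(e)) = 1 + depth(e) = 1 + 0 = 1
depth(t(s(e), s(a))) = 1 + max(1, 1) = 2
depth(t(d, t(s(e), s(a)))) = 1 + max(0, 2) = 3
depth(s(t(d, t(s(e), s(a))))) = 1 + depth(t(d, t(s(e), s(a)))) = 1 + 3 = 4
depth(t(t(s(d), s(t(d, t(a, t(t(d, a), s(a)))))), s(t(d, t(s(e), s(a)))))) = 1 + max(6, 4) = 7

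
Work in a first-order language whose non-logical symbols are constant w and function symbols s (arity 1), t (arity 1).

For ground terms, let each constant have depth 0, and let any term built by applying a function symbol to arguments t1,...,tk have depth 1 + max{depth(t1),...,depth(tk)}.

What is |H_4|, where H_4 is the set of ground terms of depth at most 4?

If N_k denotes the number of depth-≤k ground terms, the 1 constant gives N_0 = 1, and each function symbol of arity r contributes N_{k-1}^r new terms at level k: N_k = 1 + N_{k-1} + N_{k-1}.
N_0 = 1
N_1 = 1 + 1 + 1 = 3
N_2 = 1 + 3 + 3 = 7
N_3 = 1 + 7 + 7 = 15
N_4 = 1 + 15 + 15 = 31

31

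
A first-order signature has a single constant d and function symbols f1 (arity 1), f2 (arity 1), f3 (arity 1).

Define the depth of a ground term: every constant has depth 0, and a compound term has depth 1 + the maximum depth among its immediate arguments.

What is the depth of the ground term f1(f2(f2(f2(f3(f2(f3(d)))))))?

depth(f3(d)) = 1 + depth(d) = 1 + 0 = 1
depth(f2(f3(d))) = 1 + depth(f3(d)) = 1 + 1 = 2
depth(f3(f2(f3(d)))) = 1 + depth(f2(f3(d))) = 1 + 2 = 3
depth(f2(f3(f2(f3(d))))) = 1 + depth(f3(f2(f3(d)))) = 1 + 3 = 4
depth(f2(f2(f3(f2(f3(d)))))) = 1 + depth(f2(f3(f2(f3(d))))) = 1 + 4 = 5
depth(f2(f2(f2(f3(f2(f3(d))))))) = 1 + depth(f2(f2(f3(f2(f3(d)))))) = 1 + 5 = 6
depth(f1(f2(f2(f2(f3(f2(f3(d)))))))) = 1 + depth(f2(f2(f2(f3(f2(f3(d))))))) = 1 + 6 = 7

7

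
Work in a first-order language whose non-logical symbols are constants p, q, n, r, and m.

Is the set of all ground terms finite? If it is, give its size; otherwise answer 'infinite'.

5

There are no function symbols, so every ground term is one of the 5 constants.
The Herbrand universe is {p, q, n, r, m}, which is finite with 5 elements.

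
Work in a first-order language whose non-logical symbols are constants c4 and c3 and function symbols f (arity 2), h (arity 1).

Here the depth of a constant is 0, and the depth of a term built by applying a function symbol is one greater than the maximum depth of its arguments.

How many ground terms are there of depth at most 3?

5552

Count level by level. With function symbols f/2, h/1, the terms of depth ≤ k are the 2 constants together with each function applied to depth-≤(k−1) tuples, so N_k = 2 + N_{k-1}^2 + N_{k-1}.
N_0 = 2
N_1 = 2 + 2^2 + 2 = 8
N_2 = 2 + 8^2 + 8 = 74
N_3 = 2 + 74^2 + 74 = 5552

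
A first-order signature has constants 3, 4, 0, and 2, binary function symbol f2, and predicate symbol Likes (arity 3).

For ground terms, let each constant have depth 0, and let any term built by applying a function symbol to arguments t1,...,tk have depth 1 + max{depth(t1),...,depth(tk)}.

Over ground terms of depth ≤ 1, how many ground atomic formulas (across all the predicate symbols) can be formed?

First count ground terms of depth ≤ 1.
Let N_k = |{terms of depth ≤ k}|. Then N_0 = 4 and N_k = 4 + N_{k-1}^2 for k ≥ 1 (one summand per function symbol, arity giving the exponent).
N_0 = 4
N_1 = 4 + 4^2 = 20
So |H| = 20.
For each predicate symbol, the number of ground atoms is |H| raised to its arity; summing:
  Likes: 20^3 = 8000
Total ground atoms: 8000.

8000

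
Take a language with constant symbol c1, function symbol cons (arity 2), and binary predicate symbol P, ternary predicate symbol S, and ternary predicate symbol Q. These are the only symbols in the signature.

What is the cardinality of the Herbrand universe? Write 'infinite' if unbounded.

The signature has at least one function symbol (cons, arity 2) and at least one constant (c1).
Iterating cons gives infinitely many distinct ground terms: c1, cons(c1, c1), cons(cons(c1, c1), cons(c1, c1)), ...
So the Herbrand universe is infinite.

infinite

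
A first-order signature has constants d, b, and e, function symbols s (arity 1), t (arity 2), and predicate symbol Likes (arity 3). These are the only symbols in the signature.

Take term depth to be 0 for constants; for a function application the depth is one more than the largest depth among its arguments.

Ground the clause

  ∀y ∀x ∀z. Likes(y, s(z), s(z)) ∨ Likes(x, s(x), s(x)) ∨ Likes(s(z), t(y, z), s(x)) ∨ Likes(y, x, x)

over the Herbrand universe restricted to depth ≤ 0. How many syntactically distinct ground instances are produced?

Ground terms of depth ≤ 0:
  Let N_k count ground terms of depth at most k. Each non-constant term of depth ≤ k is some function symbol applied to depth-≤(k−1) arguments, giving N_k = 3 + N_{k-1} + N_{k-1}^2.
  N_0 = 3
  Explicitly: d, b, e.
So there are 3 ground terms available for substitution.
Each of y, x, z ranges independently over the available ground terms, and distinct assignments produce distinct instances.
Number of ground instances = 3^3 = 27.

27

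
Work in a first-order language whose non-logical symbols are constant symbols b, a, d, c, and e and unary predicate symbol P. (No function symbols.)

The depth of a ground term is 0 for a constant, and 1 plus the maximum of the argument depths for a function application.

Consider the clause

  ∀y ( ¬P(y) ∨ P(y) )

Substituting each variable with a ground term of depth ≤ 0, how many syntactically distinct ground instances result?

5

Ground terms of depth ≤ 0:
  With no function symbols every ground term is a constant, so there are exactly 5 ground terms at every depth bound.
  N_0 = 5
So there are 5 ground terms available for substitution.
There is 1 variable to instantiate (y),  occurring in at least one literal, so different choices give different ground instances.
Number of ground instances = 5.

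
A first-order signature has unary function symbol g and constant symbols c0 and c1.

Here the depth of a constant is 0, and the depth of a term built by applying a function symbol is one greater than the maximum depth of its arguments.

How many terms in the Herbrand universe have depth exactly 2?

Write N_k for the number of ground terms of depth ≤ k. A term of depth ≤ k is either a constant or a function symbol applied to arguments of depth ≤ k−1, so N_k = 2 + N_{k-1}.
N_0 = 2
N_1 = 2 + 2 = 4
N_2 = 2 + 4 = 6
Terms of depth exactly 2: N_2 − N_1 = 6 − 4 = 2.

2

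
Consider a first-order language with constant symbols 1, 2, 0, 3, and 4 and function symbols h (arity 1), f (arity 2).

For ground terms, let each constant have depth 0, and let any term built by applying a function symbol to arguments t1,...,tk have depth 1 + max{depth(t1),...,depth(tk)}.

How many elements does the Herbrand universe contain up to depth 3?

If N_k denotes the number of depth-≤k ground terms, the 5 constants give N_0 = 5, and each function symbol of arity r contributes N_{k-1}^r new terms at level k: N_k = 5 + N_{k-1} + N_{k-1}^2.
N_0 = 5
N_1 = 5 + 5 + 5^2 = 35
N_2 = 5 + 35 + 35^2 = 1265
N_3 = 5 + 1265 + 1265^2 = 1601495

1601495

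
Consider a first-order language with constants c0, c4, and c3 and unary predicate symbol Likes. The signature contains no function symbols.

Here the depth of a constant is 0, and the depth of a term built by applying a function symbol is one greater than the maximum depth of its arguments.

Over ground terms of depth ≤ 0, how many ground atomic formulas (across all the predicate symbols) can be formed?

First count ground terms of depth ≤ 0.
With no function symbols every ground term is a constant, so there are exactly 3 ground terms at every depth bound.
N_0 = 3
Explicitly: c0, c4, c3.
So |H| = 3.
Ground atoms are formed by filling each argument slot of a predicate with a term from H, so an r-ary predicate gives |H|^r atoms:
  Likes: 3
Total ground atoms: 3.

3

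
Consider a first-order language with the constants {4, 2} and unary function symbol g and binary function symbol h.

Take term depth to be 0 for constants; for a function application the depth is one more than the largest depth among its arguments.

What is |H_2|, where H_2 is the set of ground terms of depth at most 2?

Count level by level. With function symbols g/1, h/2, the terms of depth ≤ k are the 2 constants together with each function applied to depth-≤(k−1) tuples, so N_k = 2 + N_{k-1} + N_{k-1}^2.
N_0 = 2
N_1 = 2 + 2 + 2^2 = 8
N_2 = 2 + 8 + 8^2 = 74

74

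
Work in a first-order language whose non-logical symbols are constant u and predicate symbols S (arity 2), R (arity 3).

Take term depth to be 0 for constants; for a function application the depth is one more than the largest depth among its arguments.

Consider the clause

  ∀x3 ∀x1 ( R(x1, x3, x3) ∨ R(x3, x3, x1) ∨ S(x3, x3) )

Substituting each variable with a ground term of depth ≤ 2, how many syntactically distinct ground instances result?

1

Ground terms of depth ≤ 2:
  With no function symbols every ground term is a constant, so there is exactly 1 ground term at every depth bound.
  N_0 = 1
  N_1 = 1
  N_2 = 1
  Explicitly: u.
So there is exactly 1 ground term available for substitution.
The clause has 2 distinct variables (x3, x1), each appearing in the body. In the free term algebra distinct substitutions yield syntactically distinct ground instances.
Number of ground instances = 1^2 = 1.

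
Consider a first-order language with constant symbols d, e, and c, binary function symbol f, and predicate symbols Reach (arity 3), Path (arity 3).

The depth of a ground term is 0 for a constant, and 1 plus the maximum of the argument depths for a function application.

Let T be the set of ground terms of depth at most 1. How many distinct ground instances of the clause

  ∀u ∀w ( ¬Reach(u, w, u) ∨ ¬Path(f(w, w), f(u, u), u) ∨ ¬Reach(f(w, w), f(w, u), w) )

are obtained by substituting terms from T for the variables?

144

Ground terms of depth ≤ 1:
  Write N_k for the number of ground terms of depth ≤ k. A term of depth ≤ k is either a constant or a function symbol applied to arguments of depth ≤ k−1, so N_k = 3 + N_{k-1}^2.
  N_0 = 3
  N_1 = 3 + 3^2 = 12
So there are 12 ground terms available for substitution.
There are 2 variables to instantiate (u, w), each occurring in at least one literal, so different choices give different ground instances.
Number of ground instances = 12^2 = 144.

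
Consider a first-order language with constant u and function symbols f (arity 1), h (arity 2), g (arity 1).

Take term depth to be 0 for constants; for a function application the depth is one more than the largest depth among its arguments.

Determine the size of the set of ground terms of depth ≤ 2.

25

Count level by level. With function symbols f/1, h/2, g/1, the terms of depth ≤ k are the 1 constant together with each function applied to depth-≤(k−1) tuples, so N_k = 1 + N_{k-1} + N_{k-1}^2 + N_{k-1}.
N_0 = 1
N_1 = 1 + 1 + 1^2 + 1 = 4
N_2 = 1 + 4 + 4^2 + 4 = 25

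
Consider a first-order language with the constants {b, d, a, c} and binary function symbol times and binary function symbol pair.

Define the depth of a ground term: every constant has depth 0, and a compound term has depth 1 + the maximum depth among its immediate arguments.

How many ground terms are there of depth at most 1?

36

Write N_k for the number of ground terms of depth ≤ k. A term of depth ≤ k is either a constant or a function symbol applied to arguments of depth ≤ k−1, so N_k = 4 + N_{k-1}^2 + N_{k-1}^2.
N_0 = 4
N_1 = 4 + 4^2 + 4^2 = 36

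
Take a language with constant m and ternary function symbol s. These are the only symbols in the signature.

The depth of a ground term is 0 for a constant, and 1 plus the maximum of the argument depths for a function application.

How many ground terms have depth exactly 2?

7

Let N_k count ground terms of depth at most k. Each non-constant term of depth ≤ k is some function symbol applied to depth-≤(k−1) arguments, giving N_k = 1 + N_{k-1}^3.
N_0 = 1
N_1 = 1 + 1^3 = 2
N_2 = 1 + 2^3 = 9
Terms of depth exactly 2: N_2 − N_1 = 9 − 2 = 7.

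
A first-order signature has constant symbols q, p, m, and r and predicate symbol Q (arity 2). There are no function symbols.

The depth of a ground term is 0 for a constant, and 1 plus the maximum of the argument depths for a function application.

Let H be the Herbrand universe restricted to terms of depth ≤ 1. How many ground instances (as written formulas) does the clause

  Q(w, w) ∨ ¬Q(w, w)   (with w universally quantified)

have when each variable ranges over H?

4

Ground terms of depth ≤ 1:
  With no function symbols every ground term is a constant, so there are exactly 4 ground terms at every depth bound.
  N_0 = 4
  N_1 = 4
  Explicitly: q, p, m, r.
So there are 4 ground terms available for substitution.
The variable w ranges independently over the available ground terms, and distinct assignments produce distinct instances.
Number of ground instances = 4.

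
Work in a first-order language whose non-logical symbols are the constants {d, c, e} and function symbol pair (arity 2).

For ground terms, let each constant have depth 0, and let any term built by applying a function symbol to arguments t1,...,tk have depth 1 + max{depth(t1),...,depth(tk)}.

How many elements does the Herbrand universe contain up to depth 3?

Write N_k for the number of ground terms of depth ≤ k. A term of depth ≤ k is either a constant or a function symbol applied to arguments of depth ≤ k−1, so N_k = 3 + N_{k-1}^2.
N_0 = 3
N_1 = 3 + 3^2 = 12
N_2 = 3 + 12^2 = 147
N_3 = 3 + 147^2 = 21612

21612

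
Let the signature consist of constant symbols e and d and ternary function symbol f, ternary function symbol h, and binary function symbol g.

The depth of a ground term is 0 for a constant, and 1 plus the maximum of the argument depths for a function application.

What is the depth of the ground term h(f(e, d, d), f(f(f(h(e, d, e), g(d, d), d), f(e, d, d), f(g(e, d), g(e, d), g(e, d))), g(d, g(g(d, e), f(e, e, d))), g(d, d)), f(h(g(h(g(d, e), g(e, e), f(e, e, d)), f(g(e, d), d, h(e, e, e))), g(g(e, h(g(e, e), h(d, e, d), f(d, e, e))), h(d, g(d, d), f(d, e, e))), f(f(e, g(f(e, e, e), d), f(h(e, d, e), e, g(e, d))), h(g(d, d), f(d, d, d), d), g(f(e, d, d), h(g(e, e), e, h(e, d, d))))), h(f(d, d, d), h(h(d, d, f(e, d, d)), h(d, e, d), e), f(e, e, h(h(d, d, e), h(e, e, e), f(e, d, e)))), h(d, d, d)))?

7

depth(f(e, d, d)) = 1 + max(0, 0, 0) = 1
depth(h(e, d, e)) = 1 + max(0, 0, 0) = 1
depth(g(d, d)) = 1 + max(0, 0) = 1
depth(f(h(e, d, e), g(d, d), d)) = 1 + max(1, 1, 0) = 2
depth(g(e, d)) = 1 + max(0, 0) = 1
depth(f(g(e, d), g(e, d), g(e, d))) = 1 + max(1, 1, 1) = 2
depth(f(f(h(e, d, e), g(d, d), d), f(e, d, d), f(g(e, d), g(e, d), g(e, d)))) = 1 + max(2, 1, 2) = 3
depth(g(d, e)) = 1 + max(0, 0) = 1
depth(f(e, e, d)) = 1 + max(0, 0, 0) = 1
depth(g(g(d, e), f(e, e, d))) = 1 + max(1, 1) = 2
depth(g(d, g(g(d, e), f(e, e, d)))) = 1 + max(0, 2) = 3
depth(f(f(f(h(e, d, e), g(d, d), d), f(e, d, d), f(g(e, d), g(e, d), g(e, d))), g(d, g(g(d, e), f(e, e, d))), g(d, d))) = 1 + max(3, 3, 1) = 4
depth(g(e, e)) = 1 + max(0, 0) = 1
depth(h(g(d, e), g(e, e), f(e, e, d))) = 1 + max(1, 1, 1) = 2
depth(h(e, e, e)) = 1 + max(0, 0, 0) = 1
depth(f(g(e, d), d, h(e, e, e))) = 1 + max(1, 0, 1) = 2
depth(g(h(g(d, e), g(e, e), f(e, e, d)), f(g(e, d), d, h(e, e, e)))) = 1 + max(2, 2) = 3
depth(h(d, e, d)) = 1 + max(0, 0, 0) = 1
depth(f(d, e, e)) = 1 + max(0, 0, 0) = 1
depth(h(g(e, e), h(d, e, d), f(d, e, e))) = 1 + max(1, 1, 1) = 2
depth(g(e, h(g(e, e), h(d, e, d), f(d, e, e)))) = 1 + max(0, 2) = 3
depth(h(d, g(d, d), f(d, e, e))) = 1 + max(0, 1, 1) = 2
depth(g(g(e, h(g(e, e), h(d, e, d), f(d, e, e))), h(d, g(d, d), f(d, e, e)))) = 1 + max(3, 2) = 4
depth(f(e, e, e)) = 1 + max(0, 0, 0) = 1
depth(g(f(e, e, e), d)) = 1 + max(1, 0) = 2
depth(f(h(e, d, e), e, g(e, d))) = 1 + max(1, 0, 1) = 2
depth(f(e, g(f(e, e, e), d), f(h(e, d, e), e, g(e, d)))) = 1 + max(0, 2, 2) = 3
depth(f(d, d, d)) = 1 + max(0, 0, 0) = 1
depth(h(g(d, d), f(d, d, d), d)) = 1 + max(1, 1, 0) = 2
depth(h(e, d, d)) = 1 + max(0, 0, 0) = 1
depth(h(g(e, e), e, h(e, d, d))) = 1 + max(1, 0, 1) = 2
depth(g(f(e, d, d), h(g(e, e), e, h(e, d, d)))) = 1 + max(1, 2) = 3
depth(f(f(e, g(f(e, e, e), d), f(h(e, d, e), e, g(e, d))), h(g(d, d), f(d, d, d), d), g(f(e, d, d), h(g(e, e), e, h(e, d, d))))) = 1 + max(3, 2, 3) = 4
depth(h(g(h(g(d, e), g(e, e), f(e, e, d)), f(g(e, d), d, h(e, e, e))), g(g(e, h(g(e, e), h(d, e, d), f(d, e, e))), h(d, g(d, d), f(d, e, e))), f(f(e, g(f(e, e, e), d), f(h(e, d, e), e, g(e, d))), h(g(d, d), f(d, d, d), d), g(f(e, d, d), h(g(e, e), e, h(e, d, d)))))) = 1 + max(3, 4, 4) = 5
depth(h(d, d, f(e, d, d))) = 1 + max(0, 0, 1) = 2
depth(h(h(d, d, f(e, d, d)), h(d, e, d), e)) = 1 + max(2, 1, 0) = 3
depth(h(d, d, e)) = 1 + max(0, 0, 0) = 1
depth(f(e, d, e)) = 1 + max(0, 0, 0) = 1
depth(h(h(d, d, e), h(e, e, e), f(e, d, e))) = 1 + max(1, 1, 1) = 2
depth(f(e, e, h(h(d, d, e), h(e, e, e), f(e, d, e)))) = 1 + max(0, 0, 2) = 3
depth(h(f(d, d, d), h(h(d, d, f(e, d, d)), h(d, e, d), e), f(e, e, h(h(d, d, e), h(e, e, e), f(e, d, e))))) = 1 + max(1, 3, 3) = 4
depth(h(d, d, d)) = 1 + max(0, 0, 0) = 1
depth(f(h(g(h(g(d, e), g(e, e), f(e, e, d)), f(g(e, d), d, h(e, e, e))), g(g(e, h(g(e, e), h(d, e, d), f(d, e, e))), h(d, g(d, d), f(d, e, e))), f(f(e, g(f(e, e, e), d), f(h(e, d, e), e, g(e, d))), h(g(d, d), f(d, d, d), d), g(f(e, d, d), h(g(e, e), e, h(e, d, d))))), h(f(d, d, d), h(h(d, d, f(e, d, d)), h(d, e, d), e), f(e, e, h(h(d, d, e), h(e, e, e), f(e, d, e)))), h(d, d, d))) = 1 + max(5, 4, 1) = 6
depth(h(f(e, d, d), f(f(f(h(e, d, e), g(d, d), d), f(e, d, d), f(g(e, d), g(e, d), g(e, d))), g(d, g(g(d, e), f(e, e, d))), g(d, d)), f(h(g(h(g(d, e), g(e, e), f(e, e, d)), f(g(e, d), d, h(e, e, e))), g(g(e, h(g(e, e), h(d, e, d), f(d, e, e))), h(d, g(d, d), f(d, e, e))), f(f(e, g(f(e, e, e), d), f(h(e, d, e), e, g(e, d))), h(g(d, d), f(d, d, d), d), g(f(e, d, d), h(g(e, e), e, h(e, d, d))))), h(f(d, d, d), h(h(d, d, f(e, d, d)), h(d, e, d), e), f(e, e, h(h(d, d, e), h(e, e, e), f(e, d, e)))), h(d, d, d)))) = 1 + max(1, 4, 6) = 7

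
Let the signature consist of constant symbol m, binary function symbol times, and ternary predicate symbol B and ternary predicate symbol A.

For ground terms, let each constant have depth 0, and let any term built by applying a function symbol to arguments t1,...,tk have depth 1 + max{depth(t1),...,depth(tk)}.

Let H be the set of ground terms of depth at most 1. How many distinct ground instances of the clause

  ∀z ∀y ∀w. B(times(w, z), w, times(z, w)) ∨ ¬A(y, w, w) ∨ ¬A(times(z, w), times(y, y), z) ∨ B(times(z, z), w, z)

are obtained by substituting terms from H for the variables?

Ground terms of depth ≤ 1:
  Count level by level. With function symbols times/2, the terms of depth ≤ k are the 1 constant together with each function applied to depth-≤(k−1) tuples, so N_k = 1 + N_{k-1}^2.
  N_0 = 1
  N_1 = 1 + 1^2 = 2
So there are 2 ground terms available for substitution.
There are 3 variables to instantiate (z, y, w), each occurring in at least one literal, so different choices give different ground instances.
Number of ground instances = 2^3 = 8.

8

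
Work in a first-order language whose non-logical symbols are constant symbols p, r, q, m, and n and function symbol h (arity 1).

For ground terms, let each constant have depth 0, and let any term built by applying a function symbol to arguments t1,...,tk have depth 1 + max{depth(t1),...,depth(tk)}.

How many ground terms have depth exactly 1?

Count level by level. With function symbols h/1, the terms of depth ≤ k are the 5 constants together with each function applied to depth-≤(k−1) tuples, so N_k = 5 + N_{k-1}.
N_0 = 5
N_1 = 5 + 5 = 10
Terms of depth exactly 1: N_1 − N_0 = 10 − 5 = 5.

5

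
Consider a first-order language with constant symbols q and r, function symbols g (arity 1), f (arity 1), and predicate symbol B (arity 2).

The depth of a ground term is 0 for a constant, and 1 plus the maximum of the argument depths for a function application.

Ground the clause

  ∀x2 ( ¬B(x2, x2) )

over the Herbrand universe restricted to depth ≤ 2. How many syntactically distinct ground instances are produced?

14

Ground terms of depth ≤ 2:
  Let N_k = |{terms of depth ≤ k}|. Then N_0 = 2 and N_k = 2 + N_{k-1} + N_{k-1} for k ≥ 1 (one summand per function symbol, arity giving the exponent).
  N_0 = 2
  N_1 = 2 + 2 + 2 = 6
  N_2 = 2 + 6 + 6 = 14
So there are 14 ground terms available for substitution.
The clause has 1 distinct variable (x2), which appears in the body. In the free term algebra distinct substitutions yield syntactically distinct ground instances.
Number of ground instances = 14.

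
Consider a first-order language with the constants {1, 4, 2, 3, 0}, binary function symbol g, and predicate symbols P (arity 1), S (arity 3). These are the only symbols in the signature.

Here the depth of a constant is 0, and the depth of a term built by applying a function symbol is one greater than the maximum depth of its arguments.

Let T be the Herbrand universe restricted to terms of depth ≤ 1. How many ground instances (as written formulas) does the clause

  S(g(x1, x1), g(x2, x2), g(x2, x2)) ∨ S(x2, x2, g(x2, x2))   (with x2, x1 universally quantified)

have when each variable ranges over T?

900

Ground terms of depth ≤ 1:
  Write N_k for the number of ground terms of depth ≤ k. A term of depth ≤ k is either a constant or a function symbol applied to arguments of depth ≤ k−1, so N_k = 5 + N_{k-1}^2.
  N_0 = 5
  N_1 = 5 + 5^2 = 30
So there are 30 ground terms available for substitution.
The clause has 2 distinct variables (x2, x1), each appearing in the body. In the free term algebra distinct substitutions yield syntactically distinct ground instances.
Number of ground instances = 30^2 = 900.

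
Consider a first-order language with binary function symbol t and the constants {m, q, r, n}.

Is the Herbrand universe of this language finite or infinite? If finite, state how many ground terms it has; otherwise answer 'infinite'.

The signature has at least one function symbol (t, arity 2) and at least one constant (m).
Iterating t gives infinitely many distinct ground terms: m, t(m, m), t(t(m, m), t(m, m)), ...
So the Herbrand universe is infinite.

infinite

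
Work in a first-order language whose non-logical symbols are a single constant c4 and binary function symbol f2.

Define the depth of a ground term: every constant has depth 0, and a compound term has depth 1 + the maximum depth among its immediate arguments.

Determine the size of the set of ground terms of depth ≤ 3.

Let N_k count ground terms of depth at most k. Each non-constant term of depth ≤ k is some function symbol applied to depth-≤(k−1) arguments, giving N_k = 1 + N_{k-1}^2.
N_0 = 1
N_1 = 1 + 1^2 = 2
N_2 = 1 + 2^2 = 5
N_3 = 1 + 5^2 = 26

26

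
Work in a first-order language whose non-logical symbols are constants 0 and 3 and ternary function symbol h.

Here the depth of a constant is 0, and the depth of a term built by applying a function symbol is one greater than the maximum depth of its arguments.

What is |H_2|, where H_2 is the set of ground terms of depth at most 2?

1002

Let N_k = |{terms of depth ≤ k}|. Then N_0 = 2 and N_k = 2 + N_{k-1}^3 for k ≥ 1 (one summand per function symbol, arity giving the exponent).
N_0 = 2
N_1 = 2 + 2^3 = 10
N_2 = 2 + 10^3 = 1002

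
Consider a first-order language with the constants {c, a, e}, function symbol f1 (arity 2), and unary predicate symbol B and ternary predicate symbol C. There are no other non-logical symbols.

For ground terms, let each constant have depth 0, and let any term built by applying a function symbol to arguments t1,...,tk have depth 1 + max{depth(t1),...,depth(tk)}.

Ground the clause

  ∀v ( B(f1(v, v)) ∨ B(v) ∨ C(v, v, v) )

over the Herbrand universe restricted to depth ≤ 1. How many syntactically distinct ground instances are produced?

12

Ground terms of depth ≤ 1:
  Write N_k for the number of ground terms of depth ≤ k. A term of depth ≤ k is either a constant or a function symbol applied to arguments of depth ≤ k−1, so N_k = 3 + N_{k-1}^2.
  N_0 = 3
  N_1 = 3 + 3^2 = 12
  Explicitly: c, a, e, f1(c, c), f1(c, a), f1(c, e), f1(a, c), f1(a, a), f1(a, e), f1(e, c), f1(e, a), f1(e, e).
So there are 12 ground terms available for substitution.
There is 1 variable to instantiate (v),  occurring in at least one literal, so different choices give different ground instances.
Number of ground instances = 12.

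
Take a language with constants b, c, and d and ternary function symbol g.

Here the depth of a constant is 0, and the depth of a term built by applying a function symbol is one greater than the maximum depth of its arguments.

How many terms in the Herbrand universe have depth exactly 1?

Let N_k = |{terms of depth ≤ k}|. Then N_0 = 3 and N_k = 3 + N_{k-1}^3 for k ≥ 1 (one summand per function symbol, arity giving the exponent).
N_0 = 3
N_1 = 3 + 3^3 = 30
Terms of depth exactly 1: N_1 − N_0 = 30 − 3 = 27.

27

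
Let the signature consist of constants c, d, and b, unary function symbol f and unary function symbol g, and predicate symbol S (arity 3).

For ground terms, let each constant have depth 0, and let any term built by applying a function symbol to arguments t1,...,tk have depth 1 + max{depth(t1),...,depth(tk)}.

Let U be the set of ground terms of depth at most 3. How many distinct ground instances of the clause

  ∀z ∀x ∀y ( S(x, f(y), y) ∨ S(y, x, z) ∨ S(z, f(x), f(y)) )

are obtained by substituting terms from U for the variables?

Ground terms of depth ≤ 3:
  Count level by level. With function symbols f/1, g/1, the terms of depth ≤ k are the 3 constants together with each function applied to depth-≤(k−1) tuples, so N_k = 3 + N_{k-1} + N_{k-1}.
  N_0 = 3
  N_1 = 3 + 3 + 3 = 9
  N_2 = 3 + 9 + 9 = 21
  N_3 = 3 + 21 + 21 = 45
So there are 45 ground terms available for substitution.
The body mentions every one of the 3 quantified variables; since ground terms form a free algebra, no two substitutions collapse to the same formula.
Number of ground instances = 45^3 = 91125.

91125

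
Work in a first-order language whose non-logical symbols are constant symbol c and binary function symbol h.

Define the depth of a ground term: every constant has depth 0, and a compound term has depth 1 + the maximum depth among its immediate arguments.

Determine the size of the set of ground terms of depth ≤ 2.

5

Let N_k = |{terms of depth ≤ k}|. Then N_0 = 1 and N_k = 1 + N_{k-1}^2 for k ≥ 1 (one summand per function symbol, arity giving the exponent).
N_0 = 1
N_1 = 1 + 1^2 = 2
N_2 = 1 + 2^2 = 5
Explicitly: c, h(c, c), h(c, h(c, c)), h(h(c, c), c), h(h(c, c), h(c, c)).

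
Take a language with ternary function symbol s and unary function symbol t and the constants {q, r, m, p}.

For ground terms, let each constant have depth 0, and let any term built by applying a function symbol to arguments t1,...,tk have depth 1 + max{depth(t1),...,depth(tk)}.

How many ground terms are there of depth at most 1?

72

Let N_k = |{terms of depth ≤ k}|. Then N_0 = 4 and N_k = 4 + N_{k-1}^3 + N_{k-1} for k ≥ 1 (one summand per function symbol, arity giving the exponent).
N_0 = 4
N_1 = 4 + 4^3 + 4 = 72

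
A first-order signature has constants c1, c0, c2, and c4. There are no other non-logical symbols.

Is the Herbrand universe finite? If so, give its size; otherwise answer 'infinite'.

4

There are no function symbols, so every ground term is one of the 4 constants.
The Herbrand universe is {c1, c0, c2, c4}, which is finite with 4 elements.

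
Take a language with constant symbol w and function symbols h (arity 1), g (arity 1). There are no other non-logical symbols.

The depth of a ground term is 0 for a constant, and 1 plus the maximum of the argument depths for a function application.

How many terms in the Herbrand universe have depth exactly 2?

If N_k denotes the number of depth-≤k ground terms, the 1 constant gives N_0 = 1, and each function symbol of arity r contributes N_{k-1}^r new terms at level k: N_k = 1 + N_{k-1} + N_{k-1}.
N_0 = 1
N_1 = 1 + 1 + 1 = 3
N_2 = 1 + 3 + 3 = 7
Terms of depth exactly 2: N_2 − N_1 = 7 − 3 = 4.

4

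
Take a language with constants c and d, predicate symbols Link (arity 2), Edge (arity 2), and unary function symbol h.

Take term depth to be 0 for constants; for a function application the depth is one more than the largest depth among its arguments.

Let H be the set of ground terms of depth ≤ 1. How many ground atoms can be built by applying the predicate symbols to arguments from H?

32

First count ground terms of depth ≤ 1.
If N_k denotes the number of depth-≤k ground terms, the 2 constants give N_0 = 2, and each function symbol of arity r contributes N_{k-1}^r new terms at level k: N_k = 2 + N_{k-1}.
N_0 = 2
N_1 = 2 + 2 = 4
So |H| = 4.
Each predicate of arity r yields |H|^r ground atoms (one per choice of an r-tuple from H):
  Link: 4^2 = 16;  Edge: 4^2 = 16
Total ground atoms: 16 + 16 = 32.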